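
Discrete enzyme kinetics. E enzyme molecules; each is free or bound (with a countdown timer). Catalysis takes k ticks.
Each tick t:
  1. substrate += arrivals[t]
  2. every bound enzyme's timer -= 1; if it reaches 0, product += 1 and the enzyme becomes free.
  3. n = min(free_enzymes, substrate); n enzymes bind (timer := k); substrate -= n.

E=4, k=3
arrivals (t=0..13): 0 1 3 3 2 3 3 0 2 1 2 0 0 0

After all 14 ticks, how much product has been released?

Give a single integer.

Answer: 13

Derivation:
t=0: arr=0 -> substrate=0 bound=0 product=0
t=1: arr=1 -> substrate=0 bound=1 product=0
t=2: arr=3 -> substrate=0 bound=4 product=0
t=3: arr=3 -> substrate=3 bound=4 product=0
t=4: arr=2 -> substrate=4 bound=4 product=1
t=5: arr=3 -> substrate=4 bound=4 product=4
t=6: arr=3 -> substrate=7 bound=4 product=4
t=7: arr=0 -> substrate=6 bound=4 product=5
t=8: arr=2 -> substrate=5 bound=4 product=8
t=9: arr=1 -> substrate=6 bound=4 product=8
t=10: arr=2 -> substrate=7 bound=4 product=9
t=11: arr=0 -> substrate=4 bound=4 product=12
t=12: arr=0 -> substrate=4 bound=4 product=12
t=13: arr=0 -> substrate=3 bound=4 product=13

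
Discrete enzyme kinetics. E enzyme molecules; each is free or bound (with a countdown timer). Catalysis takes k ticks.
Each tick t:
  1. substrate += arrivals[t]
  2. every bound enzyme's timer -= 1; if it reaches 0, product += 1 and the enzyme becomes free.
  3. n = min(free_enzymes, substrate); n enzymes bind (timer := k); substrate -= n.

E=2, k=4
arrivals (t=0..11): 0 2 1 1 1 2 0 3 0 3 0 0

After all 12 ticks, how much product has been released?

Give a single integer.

t=0: arr=0 -> substrate=0 bound=0 product=0
t=1: arr=2 -> substrate=0 bound=2 product=0
t=2: arr=1 -> substrate=1 bound=2 product=0
t=3: arr=1 -> substrate=2 bound=2 product=0
t=4: arr=1 -> substrate=3 bound=2 product=0
t=5: arr=2 -> substrate=3 bound=2 product=2
t=6: arr=0 -> substrate=3 bound=2 product=2
t=7: arr=3 -> substrate=6 bound=2 product=2
t=8: arr=0 -> substrate=6 bound=2 product=2
t=9: arr=3 -> substrate=7 bound=2 product=4
t=10: arr=0 -> substrate=7 bound=2 product=4
t=11: arr=0 -> substrate=7 bound=2 product=4

Answer: 4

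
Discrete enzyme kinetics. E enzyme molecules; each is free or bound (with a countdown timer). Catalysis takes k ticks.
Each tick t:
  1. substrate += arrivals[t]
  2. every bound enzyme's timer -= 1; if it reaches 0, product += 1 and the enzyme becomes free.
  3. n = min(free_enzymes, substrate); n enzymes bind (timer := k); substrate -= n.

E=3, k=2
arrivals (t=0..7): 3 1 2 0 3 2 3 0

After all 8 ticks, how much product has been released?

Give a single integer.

t=0: arr=3 -> substrate=0 bound=3 product=0
t=1: arr=1 -> substrate=1 bound=3 product=0
t=2: arr=2 -> substrate=0 bound=3 product=3
t=3: arr=0 -> substrate=0 bound=3 product=3
t=4: arr=3 -> substrate=0 bound=3 product=6
t=5: arr=2 -> substrate=2 bound=3 product=6
t=6: arr=3 -> substrate=2 bound=3 product=9
t=7: arr=0 -> substrate=2 bound=3 product=9

Answer: 9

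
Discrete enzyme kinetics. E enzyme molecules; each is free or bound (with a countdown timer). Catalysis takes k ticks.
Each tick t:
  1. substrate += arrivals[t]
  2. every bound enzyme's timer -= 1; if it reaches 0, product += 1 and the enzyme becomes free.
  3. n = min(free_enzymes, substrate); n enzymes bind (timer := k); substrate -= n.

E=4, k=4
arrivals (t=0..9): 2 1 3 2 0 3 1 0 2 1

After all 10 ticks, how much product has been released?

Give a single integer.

t=0: arr=2 -> substrate=0 bound=2 product=0
t=1: arr=1 -> substrate=0 bound=3 product=0
t=2: arr=3 -> substrate=2 bound=4 product=0
t=3: arr=2 -> substrate=4 bound=4 product=0
t=4: arr=0 -> substrate=2 bound=4 product=2
t=5: arr=3 -> substrate=4 bound=4 product=3
t=6: arr=1 -> substrate=4 bound=4 product=4
t=7: arr=0 -> substrate=4 bound=4 product=4
t=8: arr=2 -> substrate=4 bound=4 product=6
t=9: arr=1 -> substrate=4 bound=4 product=7

Answer: 7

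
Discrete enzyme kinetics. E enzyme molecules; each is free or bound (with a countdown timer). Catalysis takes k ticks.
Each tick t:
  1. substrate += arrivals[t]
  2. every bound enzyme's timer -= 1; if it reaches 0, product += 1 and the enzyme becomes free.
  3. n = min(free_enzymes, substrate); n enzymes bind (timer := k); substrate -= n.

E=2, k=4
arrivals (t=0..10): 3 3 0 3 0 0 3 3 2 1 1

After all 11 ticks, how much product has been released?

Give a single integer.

t=0: arr=3 -> substrate=1 bound=2 product=0
t=1: arr=3 -> substrate=4 bound=2 product=0
t=2: arr=0 -> substrate=4 bound=2 product=0
t=3: arr=3 -> substrate=7 bound=2 product=0
t=4: arr=0 -> substrate=5 bound=2 product=2
t=5: arr=0 -> substrate=5 bound=2 product=2
t=6: arr=3 -> substrate=8 bound=2 product=2
t=7: arr=3 -> substrate=11 bound=2 product=2
t=8: arr=2 -> substrate=11 bound=2 product=4
t=9: arr=1 -> substrate=12 bound=2 product=4
t=10: arr=1 -> substrate=13 bound=2 product=4

Answer: 4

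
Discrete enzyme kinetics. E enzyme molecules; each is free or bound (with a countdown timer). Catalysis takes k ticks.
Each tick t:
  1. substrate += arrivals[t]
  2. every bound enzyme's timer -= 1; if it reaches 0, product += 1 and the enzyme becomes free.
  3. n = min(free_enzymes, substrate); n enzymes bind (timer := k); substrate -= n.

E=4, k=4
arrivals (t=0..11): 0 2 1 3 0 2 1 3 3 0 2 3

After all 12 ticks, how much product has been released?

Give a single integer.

t=0: arr=0 -> substrate=0 bound=0 product=0
t=1: arr=2 -> substrate=0 bound=2 product=0
t=2: arr=1 -> substrate=0 bound=3 product=0
t=3: arr=3 -> substrate=2 bound=4 product=0
t=4: arr=0 -> substrate=2 bound=4 product=0
t=5: arr=2 -> substrate=2 bound=4 product=2
t=6: arr=1 -> substrate=2 bound=4 product=3
t=7: arr=3 -> substrate=4 bound=4 product=4
t=8: arr=3 -> substrate=7 bound=4 product=4
t=9: arr=0 -> substrate=5 bound=4 product=6
t=10: arr=2 -> substrate=6 bound=4 product=7
t=11: arr=3 -> substrate=8 bound=4 product=8

Answer: 8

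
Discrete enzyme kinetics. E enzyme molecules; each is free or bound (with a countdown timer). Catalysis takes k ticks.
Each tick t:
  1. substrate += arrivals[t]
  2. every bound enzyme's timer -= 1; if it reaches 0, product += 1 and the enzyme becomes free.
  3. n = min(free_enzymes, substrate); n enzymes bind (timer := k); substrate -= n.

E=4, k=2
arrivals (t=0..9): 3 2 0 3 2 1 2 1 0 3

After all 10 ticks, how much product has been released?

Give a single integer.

t=0: arr=3 -> substrate=0 bound=3 product=0
t=1: arr=2 -> substrate=1 bound=4 product=0
t=2: arr=0 -> substrate=0 bound=2 product=3
t=3: arr=3 -> substrate=0 bound=4 product=4
t=4: arr=2 -> substrate=1 bound=4 product=5
t=5: arr=1 -> substrate=0 bound=3 product=8
t=6: arr=2 -> substrate=0 bound=4 product=9
t=7: arr=1 -> substrate=0 bound=3 product=11
t=8: arr=0 -> substrate=0 bound=1 product=13
t=9: arr=3 -> substrate=0 bound=3 product=14

Answer: 14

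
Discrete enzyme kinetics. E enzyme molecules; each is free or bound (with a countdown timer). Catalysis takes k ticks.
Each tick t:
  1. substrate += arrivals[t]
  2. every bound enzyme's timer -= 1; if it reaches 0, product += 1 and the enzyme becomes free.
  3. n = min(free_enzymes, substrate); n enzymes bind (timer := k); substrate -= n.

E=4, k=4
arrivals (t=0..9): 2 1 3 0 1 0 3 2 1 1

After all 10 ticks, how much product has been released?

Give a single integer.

Answer: 7

Derivation:
t=0: arr=2 -> substrate=0 bound=2 product=0
t=1: arr=1 -> substrate=0 bound=3 product=0
t=2: arr=3 -> substrate=2 bound=4 product=0
t=3: arr=0 -> substrate=2 bound=4 product=0
t=4: arr=1 -> substrate=1 bound=4 product=2
t=5: arr=0 -> substrate=0 bound=4 product=3
t=6: arr=3 -> substrate=2 bound=4 product=4
t=7: arr=2 -> substrate=4 bound=4 product=4
t=8: arr=1 -> substrate=3 bound=4 product=6
t=9: arr=1 -> substrate=3 bound=4 product=7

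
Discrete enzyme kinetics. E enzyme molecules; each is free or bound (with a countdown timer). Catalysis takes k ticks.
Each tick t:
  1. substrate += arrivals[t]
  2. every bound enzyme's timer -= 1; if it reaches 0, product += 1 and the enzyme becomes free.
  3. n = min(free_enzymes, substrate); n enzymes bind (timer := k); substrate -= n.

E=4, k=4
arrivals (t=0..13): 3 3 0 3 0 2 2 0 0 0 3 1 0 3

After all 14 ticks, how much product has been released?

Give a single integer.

t=0: arr=3 -> substrate=0 bound=3 product=0
t=1: arr=3 -> substrate=2 bound=4 product=0
t=2: arr=0 -> substrate=2 bound=4 product=0
t=3: arr=3 -> substrate=5 bound=4 product=0
t=4: arr=0 -> substrate=2 bound=4 product=3
t=5: arr=2 -> substrate=3 bound=4 product=4
t=6: arr=2 -> substrate=5 bound=4 product=4
t=7: arr=0 -> substrate=5 bound=4 product=4
t=8: arr=0 -> substrate=2 bound=4 product=7
t=9: arr=0 -> substrate=1 bound=4 product=8
t=10: arr=3 -> substrate=4 bound=4 product=8
t=11: arr=1 -> substrate=5 bound=4 product=8
t=12: arr=0 -> substrate=2 bound=4 product=11
t=13: arr=3 -> substrate=4 bound=4 product=12

Answer: 12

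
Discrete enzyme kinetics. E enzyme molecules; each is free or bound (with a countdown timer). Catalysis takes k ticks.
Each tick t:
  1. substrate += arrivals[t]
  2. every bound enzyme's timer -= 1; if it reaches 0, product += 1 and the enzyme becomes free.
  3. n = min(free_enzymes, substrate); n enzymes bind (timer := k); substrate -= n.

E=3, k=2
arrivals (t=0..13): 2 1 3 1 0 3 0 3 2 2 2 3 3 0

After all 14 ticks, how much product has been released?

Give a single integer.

t=0: arr=2 -> substrate=0 bound=2 product=0
t=1: arr=1 -> substrate=0 bound=3 product=0
t=2: arr=3 -> substrate=1 bound=3 product=2
t=3: arr=1 -> substrate=1 bound=3 product=3
t=4: arr=0 -> substrate=0 bound=2 product=5
t=5: arr=3 -> substrate=1 bound=3 product=6
t=6: arr=0 -> substrate=0 bound=3 product=7
t=7: arr=3 -> substrate=1 bound=3 product=9
t=8: arr=2 -> substrate=2 bound=3 product=10
t=9: arr=2 -> substrate=2 bound=3 product=12
t=10: arr=2 -> substrate=3 bound=3 product=13
t=11: arr=3 -> substrate=4 bound=3 product=15
t=12: arr=3 -> substrate=6 bound=3 product=16
t=13: arr=0 -> substrate=4 bound=3 product=18

Answer: 18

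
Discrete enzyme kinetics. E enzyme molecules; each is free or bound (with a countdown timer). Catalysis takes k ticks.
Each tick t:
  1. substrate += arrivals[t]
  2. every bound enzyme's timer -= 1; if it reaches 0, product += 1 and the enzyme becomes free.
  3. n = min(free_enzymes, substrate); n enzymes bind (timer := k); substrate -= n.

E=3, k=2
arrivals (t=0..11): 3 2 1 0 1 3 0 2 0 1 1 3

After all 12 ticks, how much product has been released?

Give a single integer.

t=0: arr=3 -> substrate=0 bound=3 product=0
t=1: arr=2 -> substrate=2 bound=3 product=0
t=2: arr=1 -> substrate=0 bound=3 product=3
t=3: arr=0 -> substrate=0 bound=3 product=3
t=4: arr=1 -> substrate=0 bound=1 product=6
t=5: arr=3 -> substrate=1 bound=3 product=6
t=6: arr=0 -> substrate=0 bound=3 product=7
t=7: arr=2 -> substrate=0 bound=3 product=9
t=8: arr=0 -> substrate=0 bound=2 product=10
t=9: arr=1 -> substrate=0 bound=1 product=12
t=10: arr=1 -> substrate=0 bound=2 product=12
t=11: arr=3 -> substrate=1 bound=3 product=13

Answer: 13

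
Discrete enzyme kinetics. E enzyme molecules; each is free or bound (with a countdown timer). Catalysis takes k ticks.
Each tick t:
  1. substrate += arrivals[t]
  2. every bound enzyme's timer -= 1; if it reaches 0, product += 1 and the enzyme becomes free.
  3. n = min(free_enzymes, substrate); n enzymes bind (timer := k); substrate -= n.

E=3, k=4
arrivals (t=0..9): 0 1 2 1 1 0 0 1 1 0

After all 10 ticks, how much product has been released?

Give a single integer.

t=0: arr=0 -> substrate=0 bound=0 product=0
t=1: arr=1 -> substrate=0 bound=1 product=0
t=2: arr=2 -> substrate=0 bound=3 product=0
t=3: arr=1 -> substrate=1 bound=3 product=0
t=4: arr=1 -> substrate=2 bound=3 product=0
t=5: arr=0 -> substrate=1 bound=3 product=1
t=6: arr=0 -> substrate=0 bound=2 product=3
t=7: arr=1 -> substrate=0 bound=3 product=3
t=8: arr=1 -> substrate=1 bound=3 product=3
t=9: arr=0 -> substrate=0 bound=3 product=4

Answer: 4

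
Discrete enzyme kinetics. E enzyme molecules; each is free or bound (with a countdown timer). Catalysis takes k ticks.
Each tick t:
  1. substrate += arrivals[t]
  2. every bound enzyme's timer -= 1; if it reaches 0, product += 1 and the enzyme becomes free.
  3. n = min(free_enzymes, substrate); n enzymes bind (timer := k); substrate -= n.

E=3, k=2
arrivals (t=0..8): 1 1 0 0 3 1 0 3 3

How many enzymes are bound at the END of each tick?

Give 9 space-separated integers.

t=0: arr=1 -> substrate=0 bound=1 product=0
t=1: arr=1 -> substrate=0 bound=2 product=0
t=2: arr=0 -> substrate=0 bound=1 product=1
t=3: arr=0 -> substrate=0 bound=0 product=2
t=4: arr=3 -> substrate=0 bound=3 product=2
t=5: arr=1 -> substrate=1 bound=3 product=2
t=6: arr=0 -> substrate=0 bound=1 product=5
t=7: arr=3 -> substrate=1 bound=3 product=5
t=8: arr=3 -> substrate=3 bound=3 product=6

Answer: 1 2 1 0 3 3 1 3 3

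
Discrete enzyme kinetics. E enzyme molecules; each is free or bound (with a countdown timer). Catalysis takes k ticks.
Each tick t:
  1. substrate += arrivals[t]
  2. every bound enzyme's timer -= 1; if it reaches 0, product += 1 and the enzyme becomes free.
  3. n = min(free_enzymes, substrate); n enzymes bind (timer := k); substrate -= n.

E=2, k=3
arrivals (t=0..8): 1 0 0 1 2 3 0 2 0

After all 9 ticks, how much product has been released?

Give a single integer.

t=0: arr=1 -> substrate=0 bound=1 product=0
t=1: arr=0 -> substrate=0 bound=1 product=0
t=2: arr=0 -> substrate=0 bound=1 product=0
t=3: arr=1 -> substrate=0 bound=1 product=1
t=4: arr=2 -> substrate=1 bound=2 product=1
t=5: arr=3 -> substrate=4 bound=2 product=1
t=6: arr=0 -> substrate=3 bound=2 product=2
t=7: arr=2 -> substrate=4 bound=2 product=3
t=8: arr=0 -> substrate=4 bound=2 product=3

Answer: 3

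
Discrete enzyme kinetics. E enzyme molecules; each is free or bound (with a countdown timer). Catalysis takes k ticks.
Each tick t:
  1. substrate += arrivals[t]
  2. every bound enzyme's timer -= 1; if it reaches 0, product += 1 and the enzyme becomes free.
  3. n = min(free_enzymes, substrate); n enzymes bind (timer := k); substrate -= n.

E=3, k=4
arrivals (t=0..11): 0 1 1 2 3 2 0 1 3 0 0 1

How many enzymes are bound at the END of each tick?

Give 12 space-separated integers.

t=0: arr=0 -> substrate=0 bound=0 product=0
t=1: arr=1 -> substrate=0 bound=1 product=0
t=2: arr=1 -> substrate=0 bound=2 product=0
t=3: arr=2 -> substrate=1 bound=3 product=0
t=4: arr=3 -> substrate=4 bound=3 product=0
t=5: arr=2 -> substrate=5 bound=3 product=1
t=6: arr=0 -> substrate=4 bound=3 product=2
t=7: arr=1 -> substrate=4 bound=3 product=3
t=8: arr=3 -> substrate=7 bound=3 product=3
t=9: arr=0 -> substrate=6 bound=3 product=4
t=10: arr=0 -> substrate=5 bound=3 product=5
t=11: arr=1 -> substrate=5 bound=3 product=6

Answer: 0 1 2 3 3 3 3 3 3 3 3 3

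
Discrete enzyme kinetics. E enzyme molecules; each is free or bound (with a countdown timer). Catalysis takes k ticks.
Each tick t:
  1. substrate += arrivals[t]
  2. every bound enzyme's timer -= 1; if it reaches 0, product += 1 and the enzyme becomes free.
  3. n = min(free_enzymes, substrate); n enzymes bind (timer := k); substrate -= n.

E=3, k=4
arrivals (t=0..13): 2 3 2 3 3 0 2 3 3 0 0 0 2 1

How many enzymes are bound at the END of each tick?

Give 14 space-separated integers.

Answer: 2 3 3 3 3 3 3 3 3 3 3 3 3 3

Derivation:
t=0: arr=2 -> substrate=0 bound=2 product=0
t=1: arr=3 -> substrate=2 bound=3 product=0
t=2: arr=2 -> substrate=4 bound=3 product=0
t=3: arr=3 -> substrate=7 bound=3 product=0
t=4: arr=3 -> substrate=8 bound=3 product=2
t=5: arr=0 -> substrate=7 bound=3 product=3
t=6: arr=2 -> substrate=9 bound=3 product=3
t=7: arr=3 -> substrate=12 bound=3 product=3
t=8: arr=3 -> substrate=13 bound=3 product=5
t=9: arr=0 -> substrate=12 bound=3 product=6
t=10: arr=0 -> substrate=12 bound=3 product=6
t=11: arr=0 -> substrate=12 bound=3 product=6
t=12: arr=2 -> substrate=12 bound=3 product=8
t=13: arr=1 -> substrate=12 bound=3 product=9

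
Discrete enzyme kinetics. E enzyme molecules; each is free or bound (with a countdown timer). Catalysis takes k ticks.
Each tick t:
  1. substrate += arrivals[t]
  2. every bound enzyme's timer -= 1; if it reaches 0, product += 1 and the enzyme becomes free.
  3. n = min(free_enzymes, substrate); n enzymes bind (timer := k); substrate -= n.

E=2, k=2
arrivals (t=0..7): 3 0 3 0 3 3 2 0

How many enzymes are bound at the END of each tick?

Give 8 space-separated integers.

Answer: 2 2 2 2 2 2 2 2

Derivation:
t=0: arr=3 -> substrate=1 bound=2 product=0
t=1: arr=0 -> substrate=1 bound=2 product=0
t=2: arr=3 -> substrate=2 bound=2 product=2
t=3: arr=0 -> substrate=2 bound=2 product=2
t=4: arr=3 -> substrate=3 bound=2 product=4
t=5: arr=3 -> substrate=6 bound=2 product=4
t=6: arr=2 -> substrate=6 bound=2 product=6
t=7: arr=0 -> substrate=6 bound=2 product=6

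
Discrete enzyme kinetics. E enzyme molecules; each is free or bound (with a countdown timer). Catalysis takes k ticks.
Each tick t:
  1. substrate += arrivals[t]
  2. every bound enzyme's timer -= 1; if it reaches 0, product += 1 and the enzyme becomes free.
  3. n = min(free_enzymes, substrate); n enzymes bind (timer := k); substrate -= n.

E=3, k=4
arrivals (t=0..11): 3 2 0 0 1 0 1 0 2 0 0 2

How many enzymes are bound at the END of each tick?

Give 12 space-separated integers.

Answer: 3 3 3 3 3 3 3 3 3 3 3 3

Derivation:
t=0: arr=3 -> substrate=0 bound=3 product=0
t=1: arr=2 -> substrate=2 bound=3 product=0
t=2: arr=0 -> substrate=2 bound=3 product=0
t=3: arr=0 -> substrate=2 bound=3 product=0
t=4: arr=1 -> substrate=0 bound=3 product=3
t=5: arr=0 -> substrate=0 bound=3 product=3
t=6: arr=1 -> substrate=1 bound=3 product=3
t=7: arr=0 -> substrate=1 bound=3 product=3
t=8: arr=2 -> substrate=0 bound=3 product=6
t=9: arr=0 -> substrate=0 bound=3 product=6
t=10: arr=0 -> substrate=0 bound=3 product=6
t=11: arr=2 -> substrate=2 bound=3 product=6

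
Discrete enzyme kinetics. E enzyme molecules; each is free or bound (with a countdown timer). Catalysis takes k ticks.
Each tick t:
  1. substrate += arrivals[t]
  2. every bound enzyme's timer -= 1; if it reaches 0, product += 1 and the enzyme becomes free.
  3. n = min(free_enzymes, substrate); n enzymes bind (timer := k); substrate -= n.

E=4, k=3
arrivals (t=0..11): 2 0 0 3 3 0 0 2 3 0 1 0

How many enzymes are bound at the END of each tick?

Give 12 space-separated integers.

Answer: 2 2 2 3 4 4 3 4 4 4 4 4

Derivation:
t=0: arr=2 -> substrate=0 bound=2 product=0
t=1: arr=0 -> substrate=0 bound=2 product=0
t=2: arr=0 -> substrate=0 bound=2 product=0
t=3: arr=3 -> substrate=0 bound=3 product=2
t=4: arr=3 -> substrate=2 bound=4 product=2
t=5: arr=0 -> substrate=2 bound=4 product=2
t=6: arr=0 -> substrate=0 bound=3 product=5
t=7: arr=2 -> substrate=0 bound=4 product=6
t=8: arr=3 -> substrate=3 bound=4 product=6
t=9: arr=0 -> substrate=1 bound=4 product=8
t=10: arr=1 -> substrate=0 bound=4 product=10
t=11: arr=0 -> substrate=0 bound=4 product=10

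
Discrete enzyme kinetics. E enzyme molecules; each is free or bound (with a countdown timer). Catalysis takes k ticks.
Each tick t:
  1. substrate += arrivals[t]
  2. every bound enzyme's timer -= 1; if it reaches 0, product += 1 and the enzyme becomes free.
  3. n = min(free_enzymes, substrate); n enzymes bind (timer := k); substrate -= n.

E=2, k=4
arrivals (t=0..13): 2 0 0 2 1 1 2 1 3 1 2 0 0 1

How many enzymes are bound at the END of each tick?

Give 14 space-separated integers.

t=0: arr=2 -> substrate=0 bound=2 product=0
t=1: arr=0 -> substrate=0 bound=2 product=0
t=2: arr=0 -> substrate=0 bound=2 product=0
t=3: arr=2 -> substrate=2 bound=2 product=0
t=4: arr=1 -> substrate=1 bound=2 product=2
t=5: arr=1 -> substrate=2 bound=2 product=2
t=6: arr=2 -> substrate=4 bound=2 product=2
t=7: arr=1 -> substrate=5 bound=2 product=2
t=8: arr=3 -> substrate=6 bound=2 product=4
t=9: arr=1 -> substrate=7 bound=2 product=4
t=10: arr=2 -> substrate=9 bound=2 product=4
t=11: arr=0 -> substrate=9 bound=2 product=4
t=12: arr=0 -> substrate=7 bound=2 product=6
t=13: arr=1 -> substrate=8 bound=2 product=6

Answer: 2 2 2 2 2 2 2 2 2 2 2 2 2 2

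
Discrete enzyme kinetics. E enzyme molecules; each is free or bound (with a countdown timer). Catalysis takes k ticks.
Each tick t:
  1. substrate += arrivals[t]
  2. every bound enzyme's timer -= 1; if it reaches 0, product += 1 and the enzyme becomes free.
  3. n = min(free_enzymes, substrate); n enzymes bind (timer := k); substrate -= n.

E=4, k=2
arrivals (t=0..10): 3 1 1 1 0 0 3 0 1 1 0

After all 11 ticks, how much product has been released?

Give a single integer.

t=0: arr=3 -> substrate=0 bound=3 product=0
t=1: arr=1 -> substrate=0 bound=4 product=0
t=2: arr=1 -> substrate=0 bound=2 product=3
t=3: arr=1 -> substrate=0 bound=2 product=4
t=4: arr=0 -> substrate=0 bound=1 product=5
t=5: arr=0 -> substrate=0 bound=0 product=6
t=6: arr=3 -> substrate=0 bound=3 product=6
t=7: arr=0 -> substrate=0 bound=3 product=6
t=8: arr=1 -> substrate=0 bound=1 product=9
t=9: arr=1 -> substrate=0 bound=2 product=9
t=10: arr=0 -> substrate=0 bound=1 product=10

Answer: 10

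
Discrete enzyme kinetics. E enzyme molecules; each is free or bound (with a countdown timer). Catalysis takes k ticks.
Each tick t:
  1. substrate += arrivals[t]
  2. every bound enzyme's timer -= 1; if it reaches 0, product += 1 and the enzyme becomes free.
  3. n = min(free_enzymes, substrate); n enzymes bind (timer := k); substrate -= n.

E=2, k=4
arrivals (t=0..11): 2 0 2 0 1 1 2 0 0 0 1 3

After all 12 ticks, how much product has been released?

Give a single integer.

Answer: 4

Derivation:
t=0: arr=2 -> substrate=0 bound=2 product=0
t=1: arr=0 -> substrate=0 bound=2 product=0
t=2: arr=2 -> substrate=2 bound=2 product=0
t=3: arr=0 -> substrate=2 bound=2 product=0
t=4: arr=1 -> substrate=1 bound=2 product=2
t=5: arr=1 -> substrate=2 bound=2 product=2
t=6: arr=2 -> substrate=4 bound=2 product=2
t=7: arr=0 -> substrate=4 bound=2 product=2
t=8: arr=0 -> substrate=2 bound=2 product=4
t=9: arr=0 -> substrate=2 bound=2 product=4
t=10: arr=1 -> substrate=3 bound=2 product=4
t=11: arr=3 -> substrate=6 bound=2 product=4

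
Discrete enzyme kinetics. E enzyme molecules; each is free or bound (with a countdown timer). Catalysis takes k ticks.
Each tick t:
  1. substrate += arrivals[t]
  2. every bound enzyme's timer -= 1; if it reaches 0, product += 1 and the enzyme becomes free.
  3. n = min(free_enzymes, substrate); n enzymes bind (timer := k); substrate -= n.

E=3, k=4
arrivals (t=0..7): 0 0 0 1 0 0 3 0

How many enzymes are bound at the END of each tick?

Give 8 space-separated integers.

Answer: 0 0 0 1 1 1 3 3

Derivation:
t=0: arr=0 -> substrate=0 bound=0 product=0
t=1: arr=0 -> substrate=0 bound=0 product=0
t=2: arr=0 -> substrate=0 bound=0 product=0
t=3: arr=1 -> substrate=0 bound=1 product=0
t=4: arr=0 -> substrate=0 bound=1 product=0
t=5: arr=0 -> substrate=0 bound=1 product=0
t=6: arr=3 -> substrate=1 bound=3 product=0
t=7: arr=0 -> substrate=0 bound=3 product=1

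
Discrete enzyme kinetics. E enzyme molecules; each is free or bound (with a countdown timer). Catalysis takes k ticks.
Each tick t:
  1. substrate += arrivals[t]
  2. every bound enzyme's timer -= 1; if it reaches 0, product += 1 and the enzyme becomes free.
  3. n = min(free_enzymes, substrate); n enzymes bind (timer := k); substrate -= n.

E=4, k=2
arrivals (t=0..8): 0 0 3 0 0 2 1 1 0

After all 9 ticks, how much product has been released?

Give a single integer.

Answer: 6

Derivation:
t=0: arr=0 -> substrate=0 bound=0 product=0
t=1: arr=0 -> substrate=0 bound=0 product=0
t=2: arr=3 -> substrate=0 bound=3 product=0
t=3: arr=0 -> substrate=0 bound=3 product=0
t=4: arr=0 -> substrate=0 bound=0 product=3
t=5: arr=2 -> substrate=0 bound=2 product=3
t=6: arr=1 -> substrate=0 bound=3 product=3
t=7: arr=1 -> substrate=0 bound=2 product=5
t=8: arr=0 -> substrate=0 bound=1 product=6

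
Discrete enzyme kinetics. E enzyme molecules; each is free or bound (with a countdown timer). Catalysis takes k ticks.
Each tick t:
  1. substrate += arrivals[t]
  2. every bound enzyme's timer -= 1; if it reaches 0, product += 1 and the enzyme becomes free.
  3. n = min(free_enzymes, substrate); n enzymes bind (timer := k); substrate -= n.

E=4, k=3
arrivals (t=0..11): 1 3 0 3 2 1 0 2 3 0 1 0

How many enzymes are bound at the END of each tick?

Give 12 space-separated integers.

t=0: arr=1 -> substrate=0 bound=1 product=0
t=1: arr=3 -> substrate=0 bound=4 product=0
t=2: arr=0 -> substrate=0 bound=4 product=0
t=3: arr=3 -> substrate=2 bound=4 product=1
t=4: arr=2 -> substrate=1 bound=4 product=4
t=5: arr=1 -> substrate=2 bound=4 product=4
t=6: arr=0 -> substrate=1 bound=4 product=5
t=7: arr=2 -> substrate=0 bound=4 product=8
t=8: arr=3 -> substrate=3 bound=4 product=8
t=9: arr=0 -> substrate=2 bound=4 product=9
t=10: arr=1 -> substrate=0 bound=4 product=12
t=11: arr=0 -> substrate=0 bound=4 product=12

Answer: 1 4 4 4 4 4 4 4 4 4 4 4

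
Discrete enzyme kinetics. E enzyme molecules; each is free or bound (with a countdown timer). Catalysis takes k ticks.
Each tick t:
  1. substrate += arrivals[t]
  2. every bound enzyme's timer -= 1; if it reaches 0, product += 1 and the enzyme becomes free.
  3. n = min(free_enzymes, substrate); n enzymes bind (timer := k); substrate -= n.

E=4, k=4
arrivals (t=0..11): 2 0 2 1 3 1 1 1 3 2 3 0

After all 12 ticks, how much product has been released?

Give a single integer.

Answer: 8

Derivation:
t=0: arr=2 -> substrate=0 bound=2 product=0
t=1: arr=0 -> substrate=0 bound=2 product=0
t=2: arr=2 -> substrate=0 bound=4 product=0
t=3: arr=1 -> substrate=1 bound=4 product=0
t=4: arr=3 -> substrate=2 bound=4 product=2
t=5: arr=1 -> substrate=3 bound=4 product=2
t=6: arr=1 -> substrate=2 bound=4 product=4
t=7: arr=1 -> substrate=3 bound=4 product=4
t=8: arr=3 -> substrate=4 bound=4 product=6
t=9: arr=2 -> substrate=6 bound=4 product=6
t=10: arr=3 -> substrate=7 bound=4 product=8
t=11: arr=0 -> substrate=7 bound=4 product=8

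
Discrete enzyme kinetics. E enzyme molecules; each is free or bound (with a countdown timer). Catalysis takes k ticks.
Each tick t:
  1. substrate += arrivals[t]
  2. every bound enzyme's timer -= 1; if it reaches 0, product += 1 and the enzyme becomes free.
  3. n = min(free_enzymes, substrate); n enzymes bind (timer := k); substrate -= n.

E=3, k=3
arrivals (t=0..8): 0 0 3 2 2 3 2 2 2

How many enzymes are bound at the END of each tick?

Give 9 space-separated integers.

Answer: 0 0 3 3 3 3 3 3 3

Derivation:
t=0: arr=0 -> substrate=0 bound=0 product=0
t=1: arr=0 -> substrate=0 bound=0 product=0
t=2: arr=3 -> substrate=0 bound=3 product=0
t=3: arr=2 -> substrate=2 bound=3 product=0
t=4: arr=2 -> substrate=4 bound=3 product=0
t=5: arr=3 -> substrate=4 bound=3 product=3
t=6: arr=2 -> substrate=6 bound=3 product=3
t=7: arr=2 -> substrate=8 bound=3 product=3
t=8: arr=2 -> substrate=7 bound=3 product=6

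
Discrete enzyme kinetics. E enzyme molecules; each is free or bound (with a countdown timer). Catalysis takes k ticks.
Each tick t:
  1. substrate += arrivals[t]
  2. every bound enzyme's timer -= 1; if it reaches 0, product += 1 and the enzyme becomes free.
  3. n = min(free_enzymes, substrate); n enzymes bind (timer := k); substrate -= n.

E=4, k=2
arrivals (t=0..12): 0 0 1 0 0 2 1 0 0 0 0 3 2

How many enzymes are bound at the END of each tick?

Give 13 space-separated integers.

t=0: arr=0 -> substrate=0 bound=0 product=0
t=1: arr=0 -> substrate=0 bound=0 product=0
t=2: arr=1 -> substrate=0 bound=1 product=0
t=3: arr=0 -> substrate=0 bound=1 product=0
t=4: arr=0 -> substrate=0 bound=0 product=1
t=5: arr=2 -> substrate=0 bound=2 product=1
t=6: arr=1 -> substrate=0 bound=3 product=1
t=7: arr=0 -> substrate=0 bound=1 product=3
t=8: arr=0 -> substrate=0 bound=0 product=4
t=9: arr=0 -> substrate=0 bound=0 product=4
t=10: arr=0 -> substrate=0 bound=0 product=4
t=11: arr=3 -> substrate=0 bound=3 product=4
t=12: arr=2 -> substrate=1 bound=4 product=4

Answer: 0 0 1 1 0 2 3 1 0 0 0 3 4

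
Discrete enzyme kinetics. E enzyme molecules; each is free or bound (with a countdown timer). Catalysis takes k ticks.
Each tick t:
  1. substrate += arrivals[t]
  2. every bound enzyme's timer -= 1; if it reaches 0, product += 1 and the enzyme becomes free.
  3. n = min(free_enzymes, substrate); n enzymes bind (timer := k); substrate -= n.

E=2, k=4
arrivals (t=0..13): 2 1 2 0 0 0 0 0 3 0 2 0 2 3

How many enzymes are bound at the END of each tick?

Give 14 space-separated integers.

t=0: arr=2 -> substrate=0 bound=2 product=0
t=1: arr=1 -> substrate=1 bound=2 product=0
t=2: arr=2 -> substrate=3 bound=2 product=0
t=3: arr=0 -> substrate=3 bound=2 product=0
t=4: arr=0 -> substrate=1 bound=2 product=2
t=5: arr=0 -> substrate=1 bound=2 product=2
t=6: arr=0 -> substrate=1 bound=2 product=2
t=7: arr=0 -> substrate=1 bound=2 product=2
t=8: arr=3 -> substrate=2 bound=2 product=4
t=9: arr=0 -> substrate=2 bound=2 product=4
t=10: arr=2 -> substrate=4 bound=2 product=4
t=11: arr=0 -> substrate=4 bound=2 product=4
t=12: arr=2 -> substrate=4 bound=2 product=6
t=13: arr=3 -> substrate=7 bound=2 product=6

Answer: 2 2 2 2 2 2 2 2 2 2 2 2 2 2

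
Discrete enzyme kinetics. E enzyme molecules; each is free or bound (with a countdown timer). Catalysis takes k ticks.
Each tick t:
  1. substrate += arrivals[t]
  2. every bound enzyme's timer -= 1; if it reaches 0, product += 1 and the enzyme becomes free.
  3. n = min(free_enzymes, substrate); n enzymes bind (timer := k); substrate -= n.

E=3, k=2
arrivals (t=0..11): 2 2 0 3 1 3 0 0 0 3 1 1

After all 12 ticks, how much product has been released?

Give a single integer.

t=0: arr=2 -> substrate=0 bound=2 product=0
t=1: arr=2 -> substrate=1 bound=3 product=0
t=2: arr=0 -> substrate=0 bound=2 product=2
t=3: arr=3 -> substrate=1 bound=3 product=3
t=4: arr=1 -> substrate=1 bound=3 product=4
t=5: arr=3 -> substrate=2 bound=3 product=6
t=6: arr=0 -> substrate=1 bound=3 product=7
t=7: arr=0 -> substrate=0 bound=2 product=9
t=8: arr=0 -> substrate=0 bound=1 product=10
t=9: arr=3 -> substrate=0 bound=3 product=11
t=10: arr=1 -> substrate=1 bound=3 product=11
t=11: arr=1 -> substrate=0 bound=2 product=14

Answer: 14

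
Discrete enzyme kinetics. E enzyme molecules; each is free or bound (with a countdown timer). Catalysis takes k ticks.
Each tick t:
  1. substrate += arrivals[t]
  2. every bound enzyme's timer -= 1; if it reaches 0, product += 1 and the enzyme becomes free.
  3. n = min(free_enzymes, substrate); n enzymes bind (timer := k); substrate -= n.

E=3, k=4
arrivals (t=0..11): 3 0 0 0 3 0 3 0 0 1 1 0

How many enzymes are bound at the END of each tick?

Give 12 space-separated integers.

Answer: 3 3 3 3 3 3 3 3 3 3 3 3

Derivation:
t=0: arr=3 -> substrate=0 bound=3 product=0
t=1: arr=0 -> substrate=0 bound=3 product=0
t=2: arr=0 -> substrate=0 bound=3 product=0
t=3: arr=0 -> substrate=0 bound=3 product=0
t=4: arr=3 -> substrate=0 bound=3 product=3
t=5: arr=0 -> substrate=0 bound=3 product=3
t=6: arr=3 -> substrate=3 bound=3 product=3
t=7: arr=0 -> substrate=3 bound=3 product=3
t=8: arr=0 -> substrate=0 bound=3 product=6
t=9: arr=1 -> substrate=1 bound=3 product=6
t=10: arr=1 -> substrate=2 bound=3 product=6
t=11: arr=0 -> substrate=2 bound=3 product=6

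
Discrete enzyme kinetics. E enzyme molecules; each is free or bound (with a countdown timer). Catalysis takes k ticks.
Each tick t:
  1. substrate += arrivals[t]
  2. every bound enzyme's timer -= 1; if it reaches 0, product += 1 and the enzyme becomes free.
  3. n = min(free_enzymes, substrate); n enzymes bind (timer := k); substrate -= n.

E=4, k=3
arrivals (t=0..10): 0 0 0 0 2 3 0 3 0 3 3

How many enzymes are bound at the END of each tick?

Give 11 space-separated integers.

t=0: arr=0 -> substrate=0 bound=0 product=0
t=1: arr=0 -> substrate=0 bound=0 product=0
t=2: arr=0 -> substrate=0 bound=0 product=0
t=3: arr=0 -> substrate=0 bound=0 product=0
t=4: arr=2 -> substrate=0 bound=2 product=0
t=5: arr=3 -> substrate=1 bound=4 product=0
t=6: arr=0 -> substrate=1 bound=4 product=0
t=7: arr=3 -> substrate=2 bound=4 product=2
t=8: arr=0 -> substrate=0 bound=4 product=4
t=9: arr=3 -> substrate=3 bound=4 product=4
t=10: arr=3 -> substrate=4 bound=4 product=6

Answer: 0 0 0 0 2 4 4 4 4 4 4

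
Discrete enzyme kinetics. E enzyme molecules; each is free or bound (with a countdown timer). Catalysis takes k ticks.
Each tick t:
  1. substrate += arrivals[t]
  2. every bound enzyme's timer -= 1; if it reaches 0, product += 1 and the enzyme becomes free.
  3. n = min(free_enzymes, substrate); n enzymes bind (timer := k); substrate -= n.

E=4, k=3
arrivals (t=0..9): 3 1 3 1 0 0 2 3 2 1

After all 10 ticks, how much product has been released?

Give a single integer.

Answer: 10

Derivation:
t=0: arr=3 -> substrate=0 bound=3 product=0
t=1: arr=1 -> substrate=0 bound=4 product=0
t=2: arr=3 -> substrate=3 bound=4 product=0
t=3: arr=1 -> substrate=1 bound=4 product=3
t=4: arr=0 -> substrate=0 bound=4 product=4
t=5: arr=0 -> substrate=0 bound=4 product=4
t=6: arr=2 -> substrate=0 bound=3 product=7
t=7: arr=3 -> substrate=1 bound=4 product=8
t=8: arr=2 -> substrate=3 bound=4 product=8
t=9: arr=1 -> substrate=2 bound=4 product=10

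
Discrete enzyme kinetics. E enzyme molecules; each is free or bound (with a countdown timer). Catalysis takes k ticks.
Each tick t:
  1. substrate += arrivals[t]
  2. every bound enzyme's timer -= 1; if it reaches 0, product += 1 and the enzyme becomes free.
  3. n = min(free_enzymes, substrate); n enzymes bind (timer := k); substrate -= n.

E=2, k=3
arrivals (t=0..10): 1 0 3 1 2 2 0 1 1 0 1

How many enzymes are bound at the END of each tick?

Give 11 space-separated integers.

t=0: arr=1 -> substrate=0 bound=1 product=0
t=1: arr=0 -> substrate=0 bound=1 product=0
t=2: arr=3 -> substrate=2 bound=2 product=0
t=3: arr=1 -> substrate=2 bound=2 product=1
t=4: arr=2 -> substrate=4 bound=2 product=1
t=5: arr=2 -> substrate=5 bound=2 product=2
t=6: arr=0 -> substrate=4 bound=2 product=3
t=7: arr=1 -> substrate=5 bound=2 product=3
t=8: arr=1 -> substrate=5 bound=2 product=4
t=9: arr=0 -> substrate=4 bound=2 product=5
t=10: arr=1 -> substrate=5 bound=2 product=5

Answer: 1 1 2 2 2 2 2 2 2 2 2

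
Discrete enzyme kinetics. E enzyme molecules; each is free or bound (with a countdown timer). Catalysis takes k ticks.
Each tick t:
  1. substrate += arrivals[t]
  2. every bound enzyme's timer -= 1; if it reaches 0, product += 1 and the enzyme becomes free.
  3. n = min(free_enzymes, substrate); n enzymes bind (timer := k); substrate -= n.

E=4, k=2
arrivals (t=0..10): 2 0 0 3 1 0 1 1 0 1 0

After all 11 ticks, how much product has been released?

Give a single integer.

Answer: 8

Derivation:
t=0: arr=2 -> substrate=0 bound=2 product=0
t=1: arr=0 -> substrate=0 bound=2 product=0
t=2: arr=0 -> substrate=0 bound=0 product=2
t=3: arr=3 -> substrate=0 bound=3 product=2
t=4: arr=1 -> substrate=0 bound=4 product=2
t=5: arr=0 -> substrate=0 bound=1 product=5
t=6: arr=1 -> substrate=0 bound=1 product=6
t=7: arr=1 -> substrate=0 bound=2 product=6
t=8: arr=0 -> substrate=0 bound=1 product=7
t=9: arr=1 -> substrate=0 bound=1 product=8
t=10: arr=0 -> substrate=0 bound=1 product=8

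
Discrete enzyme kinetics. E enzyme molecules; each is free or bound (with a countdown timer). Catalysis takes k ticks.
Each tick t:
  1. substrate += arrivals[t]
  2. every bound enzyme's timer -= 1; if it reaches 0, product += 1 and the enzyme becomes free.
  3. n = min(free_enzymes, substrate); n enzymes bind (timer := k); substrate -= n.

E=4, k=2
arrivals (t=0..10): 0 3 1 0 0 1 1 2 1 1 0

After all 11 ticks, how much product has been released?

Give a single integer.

Answer: 9

Derivation:
t=0: arr=0 -> substrate=0 bound=0 product=0
t=1: arr=3 -> substrate=0 bound=3 product=0
t=2: arr=1 -> substrate=0 bound=4 product=0
t=3: arr=0 -> substrate=0 bound=1 product=3
t=4: arr=0 -> substrate=0 bound=0 product=4
t=5: arr=1 -> substrate=0 bound=1 product=4
t=6: arr=1 -> substrate=0 bound=2 product=4
t=7: arr=2 -> substrate=0 bound=3 product=5
t=8: arr=1 -> substrate=0 bound=3 product=6
t=9: arr=1 -> substrate=0 bound=2 product=8
t=10: arr=0 -> substrate=0 bound=1 product=9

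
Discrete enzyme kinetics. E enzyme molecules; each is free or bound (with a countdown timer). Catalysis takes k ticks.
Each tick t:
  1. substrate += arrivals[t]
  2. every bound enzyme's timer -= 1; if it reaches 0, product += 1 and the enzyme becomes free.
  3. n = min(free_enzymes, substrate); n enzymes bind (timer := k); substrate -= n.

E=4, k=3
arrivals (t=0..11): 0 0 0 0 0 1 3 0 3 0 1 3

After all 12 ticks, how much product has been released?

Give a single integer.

Answer: 5

Derivation:
t=0: arr=0 -> substrate=0 bound=0 product=0
t=1: arr=0 -> substrate=0 bound=0 product=0
t=2: arr=0 -> substrate=0 bound=0 product=0
t=3: arr=0 -> substrate=0 bound=0 product=0
t=4: arr=0 -> substrate=0 bound=0 product=0
t=5: arr=1 -> substrate=0 bound=1 product=0
t=6: arr=3 -> substrate=0 bound=4 product=0
t=7: arr=0 -> substrate=0 bound=4 product=0
t=8: arr=3 -> substrate=2 bound=4 product=1
t=9: arr=0 -> substrate=0 bound=3 product=4
t=10: arr=1 -> substrate=0 bound=4 product=4
t=11: arr=3 -> substrate=2 bound=4 product=5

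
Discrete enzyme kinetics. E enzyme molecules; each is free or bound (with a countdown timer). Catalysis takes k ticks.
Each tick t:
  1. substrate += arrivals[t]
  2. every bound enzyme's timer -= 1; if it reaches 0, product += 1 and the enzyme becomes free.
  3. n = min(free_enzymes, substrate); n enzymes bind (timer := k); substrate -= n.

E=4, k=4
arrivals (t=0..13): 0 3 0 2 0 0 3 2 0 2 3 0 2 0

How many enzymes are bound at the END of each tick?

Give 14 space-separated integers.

Answer: 0 3 3 4 4 2 4 4 4 4 4 4 4 4

Derivation:
t=0: arr=0 -> substrate=0 bound=0 product=0
t=1: arr=3 -> substrate=0 bound=3 product=0
t=2: arr=0 -> substrate=0 bound=3 product=0
t=3: arr=2 -> substrate=1 bound=4 product=0
t=4: arr=0 -> substrate=1 bound=4 product=0
t=5: arr=0 -> substrate=0 bound=2 product=3
t=6: arr=3 -> substrate=1 bound=4 product=3
t=7: arr=2 -> substrate=2 bound=4 product=4
t=8: arr=0 -> substrate=2 bound=4 product=4
t=9: arr=2 -> substrate=3 bound=4 product=5
t=10: arr=3 -> substrate=4 bound=4 product=7
t=11: arr=0 -> substrate=3 bound=4 product=8
t=12: arr=2 -> substrate=5 bound=4 product=8
t=13: arr=0 -> substrate=4 bound=4 product=9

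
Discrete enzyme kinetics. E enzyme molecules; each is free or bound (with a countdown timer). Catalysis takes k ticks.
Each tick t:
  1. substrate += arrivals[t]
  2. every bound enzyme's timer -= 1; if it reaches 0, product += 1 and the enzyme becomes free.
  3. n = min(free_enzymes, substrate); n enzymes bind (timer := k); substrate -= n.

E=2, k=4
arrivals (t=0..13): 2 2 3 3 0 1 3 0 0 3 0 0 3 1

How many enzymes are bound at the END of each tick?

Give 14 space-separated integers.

Answer: 2 2 2 2 2 2 2 2 2 2 2 2 2 2

Derivation:
t=0: arr=2 -> substrate=0 bound=2 product=0
t=1: arr=2 -> substrate=2 bound=2 product=0
t=2: arr=3 -> substrate=5 bound=2 product=0
t=3: arr=3 -> substrate=8 bound=2 product=0
t=4: arr=0 -> substrate=6 bound=2 product=2
t=5: arr=1 -> substrate=7 bound=2 product=2
t=6: arr=3 -> substrate=10 bound=2 product=2
t=7: arr=0 -> substrate=10 bound=2 product=2
t=8: arr=0 -> substrate=8 bound=2 product=4
t=9: arr=3 -> substrate=11 bound=2 product=4
t=10: arr=0 -> substrate=11 bound=2 product=4
t=11: arr=0 -> substrate=11 bound=2 product=4
t=12: arr=3 -> substrate=12 bound=2 product=6
t=13: arr=1 -> substrate=13 bound=2 product=6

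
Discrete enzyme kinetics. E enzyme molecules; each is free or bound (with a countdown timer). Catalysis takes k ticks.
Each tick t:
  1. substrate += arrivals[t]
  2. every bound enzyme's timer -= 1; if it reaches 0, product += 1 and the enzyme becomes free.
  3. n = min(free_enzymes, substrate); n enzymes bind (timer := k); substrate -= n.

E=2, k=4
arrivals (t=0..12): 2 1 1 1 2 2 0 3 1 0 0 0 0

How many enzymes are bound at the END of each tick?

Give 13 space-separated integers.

t=0: arr=2 -> substrate=0 bound=2 product=0
t=1: arr=1 -> substrate=1 bound=2 product=0
t=2: arr=1 -> substrate=2 bound=2 product=0
t=3: arr=1 -> substrate=3 bound=2 product=0
t=4: arr=2 -> substrate=3 bound=2 product=2
t=5: arr=2 -> substrate=5 bound=2 product=2
t=6: arr=0 -> substrate=5 bound=2 product=2
t=7: arr=3 -> substrate=8 bound=2 product=2
t=8: arr=1 -> substrate=7 bound=2 product=4
t=9: arr=0 -> substrate=7 bound=2 product=4
t=10: arr=0 -> substrate=7 bound=2 product=4
t=11: arr=0 -> substrate=7 bound=2 product=4
t=12: arr=0 -> substrate=5 bound=2 product=6

Answer: 2 2 2 2 2 2 2 2 2 2 2 2 2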